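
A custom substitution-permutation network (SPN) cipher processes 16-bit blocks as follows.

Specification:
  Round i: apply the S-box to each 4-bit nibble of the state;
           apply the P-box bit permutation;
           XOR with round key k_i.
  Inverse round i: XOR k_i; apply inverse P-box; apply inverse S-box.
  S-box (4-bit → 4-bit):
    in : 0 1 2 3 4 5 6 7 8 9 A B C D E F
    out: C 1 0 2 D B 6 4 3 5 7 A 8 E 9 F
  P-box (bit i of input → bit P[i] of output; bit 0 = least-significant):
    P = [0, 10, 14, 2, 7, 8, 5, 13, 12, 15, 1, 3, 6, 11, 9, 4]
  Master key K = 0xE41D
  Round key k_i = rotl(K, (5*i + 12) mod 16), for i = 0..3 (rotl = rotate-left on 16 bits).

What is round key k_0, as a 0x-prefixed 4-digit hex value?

0xDE41

K = 0xE41D
k_0 = rotl(K, (5*0+12) mod 16) = rotl(K, 12) = 0xDE41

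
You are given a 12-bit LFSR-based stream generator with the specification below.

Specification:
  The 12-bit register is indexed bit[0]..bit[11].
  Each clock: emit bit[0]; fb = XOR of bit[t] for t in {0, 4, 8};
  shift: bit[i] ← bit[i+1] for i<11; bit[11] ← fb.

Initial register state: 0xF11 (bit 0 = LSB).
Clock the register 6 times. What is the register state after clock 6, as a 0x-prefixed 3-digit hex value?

0x7FC

reg_0 = 0xF11
clock 1: out=1, reg = 0xF88
clock 2: out=0, reg = 0xFC4
clock 3: out=0, reg = 0xFE2
clock 4: out=0, reg = 0xFF1
clock 5: out=1, reg = 0xFF8
clock 6: out=0, reg = 0x7FC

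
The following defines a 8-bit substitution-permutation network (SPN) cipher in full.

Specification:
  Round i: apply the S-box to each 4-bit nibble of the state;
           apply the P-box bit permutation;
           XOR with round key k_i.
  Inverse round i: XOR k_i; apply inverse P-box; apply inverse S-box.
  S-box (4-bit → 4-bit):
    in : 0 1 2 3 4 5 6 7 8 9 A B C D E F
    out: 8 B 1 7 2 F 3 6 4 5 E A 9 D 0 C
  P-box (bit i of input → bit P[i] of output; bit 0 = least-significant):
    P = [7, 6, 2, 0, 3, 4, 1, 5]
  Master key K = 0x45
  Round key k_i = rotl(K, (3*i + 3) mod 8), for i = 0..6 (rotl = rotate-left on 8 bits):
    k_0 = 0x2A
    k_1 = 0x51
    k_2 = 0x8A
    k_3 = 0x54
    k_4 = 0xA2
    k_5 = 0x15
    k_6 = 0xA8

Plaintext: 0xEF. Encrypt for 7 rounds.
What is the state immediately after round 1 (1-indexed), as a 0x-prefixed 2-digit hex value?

s_0 = plaintext = 0xEF
s_1 = Round(s_0, k_0) = 0x2F
s_2 = Round(s_1, k_1) = 0x5C
s_3 = Round(s_2, k_2) = 0x31
s_4 = Round(s_3, k_3) = 0x8F
s_5 = Round(s_4, k_4) = 0xA5
s_6 = Round(s_5, k_5) = 0xE2
s_7 = Round(s_6, k_6) = 0x28

0x2F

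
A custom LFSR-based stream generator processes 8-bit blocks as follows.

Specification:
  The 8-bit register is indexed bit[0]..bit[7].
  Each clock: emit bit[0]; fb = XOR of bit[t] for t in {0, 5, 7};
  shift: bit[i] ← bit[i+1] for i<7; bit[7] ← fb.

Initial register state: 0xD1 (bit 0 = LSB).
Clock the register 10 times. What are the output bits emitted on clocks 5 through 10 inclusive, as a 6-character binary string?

reg_0 = 0xD1
clock 1: out=1, reg = 0x68
clock 2: out=0, reg = 0xB4
clock 3: out=0, reg = 0x5A
clock 4: out=0, reg = 0x2D
clock 5: out=1, reg = 0x16
clock 6: out=0, reg = 0x0B
clock 7: out=1, reg = 0x85
clock 8: out=1, reg = 0x42
clock 9: out=0, reg = 0x21
clock 10: out=1, reg = 0x10

101101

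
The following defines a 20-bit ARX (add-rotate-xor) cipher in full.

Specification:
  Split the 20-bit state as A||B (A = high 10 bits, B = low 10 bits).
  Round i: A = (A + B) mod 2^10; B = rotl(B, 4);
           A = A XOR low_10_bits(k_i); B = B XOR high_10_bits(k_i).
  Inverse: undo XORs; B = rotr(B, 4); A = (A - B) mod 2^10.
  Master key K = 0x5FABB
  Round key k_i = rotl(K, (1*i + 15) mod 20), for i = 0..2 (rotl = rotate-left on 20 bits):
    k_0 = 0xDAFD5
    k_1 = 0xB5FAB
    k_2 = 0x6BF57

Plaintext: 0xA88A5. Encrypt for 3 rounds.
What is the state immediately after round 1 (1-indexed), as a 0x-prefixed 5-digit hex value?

s_0 = plaintext = 0xA88A5
s_1 = Round(s_0, k_0) = 0x24939
s_2 = Round(s_1, k_1) = 0x98143
s_3 = Round(s_2, k_2) = 0x3D19A

0x24939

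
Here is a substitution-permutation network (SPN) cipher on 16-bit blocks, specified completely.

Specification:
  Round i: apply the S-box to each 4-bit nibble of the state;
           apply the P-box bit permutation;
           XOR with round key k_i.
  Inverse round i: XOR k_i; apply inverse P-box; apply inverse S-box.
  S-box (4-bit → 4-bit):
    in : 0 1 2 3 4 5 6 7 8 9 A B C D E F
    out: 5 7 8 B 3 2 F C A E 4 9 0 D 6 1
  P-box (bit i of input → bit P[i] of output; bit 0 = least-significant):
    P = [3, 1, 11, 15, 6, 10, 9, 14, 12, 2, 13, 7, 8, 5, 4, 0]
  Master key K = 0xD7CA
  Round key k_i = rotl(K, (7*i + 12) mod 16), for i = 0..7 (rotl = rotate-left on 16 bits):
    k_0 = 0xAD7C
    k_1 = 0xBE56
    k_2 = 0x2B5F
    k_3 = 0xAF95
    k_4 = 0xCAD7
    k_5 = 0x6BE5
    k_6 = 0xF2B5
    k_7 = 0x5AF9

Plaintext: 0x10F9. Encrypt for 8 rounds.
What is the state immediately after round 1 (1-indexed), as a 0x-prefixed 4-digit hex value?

0x140E

s_0 = plaintext = 0x10F9
s_1 = Round(s_0, k_0) = 0x140E
s_2 = Round(s_1, k_1) = 0xA520
s_3 = Round(s_2, k_2) = 0x6343
s_4 = Round(s_3, k_3) = 0x3A6A
s_5 = Round(s_4, k_4) = 0xA5B6
s_6 = Round(s_5, k_5) = 0xA3BB
s_7 = Round(s_6, k_6) = 0x2269
s_8 = Round(s_7, k_7) = 0x943A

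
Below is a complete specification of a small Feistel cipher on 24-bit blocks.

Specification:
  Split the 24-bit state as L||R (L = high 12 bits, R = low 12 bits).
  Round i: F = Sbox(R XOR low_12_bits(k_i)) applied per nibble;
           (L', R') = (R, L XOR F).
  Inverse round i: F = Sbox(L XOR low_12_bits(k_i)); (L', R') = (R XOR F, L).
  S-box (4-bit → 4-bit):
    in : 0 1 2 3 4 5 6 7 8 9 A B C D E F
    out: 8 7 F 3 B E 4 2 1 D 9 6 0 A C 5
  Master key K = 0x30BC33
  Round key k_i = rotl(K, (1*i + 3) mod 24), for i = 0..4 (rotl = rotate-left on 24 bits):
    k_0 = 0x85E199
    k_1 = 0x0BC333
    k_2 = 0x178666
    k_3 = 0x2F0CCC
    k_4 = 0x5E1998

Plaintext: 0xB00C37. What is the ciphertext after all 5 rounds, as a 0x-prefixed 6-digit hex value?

s_0 = plaintext = 0xB00C37
s_1 = Round(s_0, k_0) = 0xC3719C
s_2 = Round(s_1, k_1) = 0x19C3A2
s_3 = Round(s_2, k_2) = 0x3A2F97
s_4 = Round(s_3, k_3) = 0xF97044
s_5 = Round(s_4, k_4) = 0x044237

0x044237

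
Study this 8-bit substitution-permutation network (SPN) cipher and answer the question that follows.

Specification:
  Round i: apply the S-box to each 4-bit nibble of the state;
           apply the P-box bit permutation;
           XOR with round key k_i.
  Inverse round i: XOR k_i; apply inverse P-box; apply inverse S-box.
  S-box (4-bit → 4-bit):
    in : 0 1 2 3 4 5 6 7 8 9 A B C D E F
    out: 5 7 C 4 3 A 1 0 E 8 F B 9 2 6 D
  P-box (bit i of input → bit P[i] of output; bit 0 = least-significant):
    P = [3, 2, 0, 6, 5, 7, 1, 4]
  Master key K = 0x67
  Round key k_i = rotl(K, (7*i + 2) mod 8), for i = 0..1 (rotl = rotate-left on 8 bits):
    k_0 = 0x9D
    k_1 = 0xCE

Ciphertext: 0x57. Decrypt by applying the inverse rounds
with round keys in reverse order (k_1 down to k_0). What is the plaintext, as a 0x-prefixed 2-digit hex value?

s_0 = ciphertext = 0x57
s_1 = InvRound(s_0, k_1) = 0x50
s_2 = InvRound(s_1, k_0) = 0xDA

0xDA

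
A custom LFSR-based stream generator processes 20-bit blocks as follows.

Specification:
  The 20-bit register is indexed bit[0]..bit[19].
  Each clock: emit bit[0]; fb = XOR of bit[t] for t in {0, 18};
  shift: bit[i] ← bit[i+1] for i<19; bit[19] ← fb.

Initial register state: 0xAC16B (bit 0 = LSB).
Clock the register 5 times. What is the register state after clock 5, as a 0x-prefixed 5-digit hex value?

0xED60B

reg_0 = 0xAC16B
clock 1: out=1, reg = 0xD60B5
clock 2: out=1, reg = 0x6B05A
clock 3: out=0, reg = 0xB582D
clock 4: out=1, reg = 0xDAC16
clock 5: out=0, reg = 0xED60B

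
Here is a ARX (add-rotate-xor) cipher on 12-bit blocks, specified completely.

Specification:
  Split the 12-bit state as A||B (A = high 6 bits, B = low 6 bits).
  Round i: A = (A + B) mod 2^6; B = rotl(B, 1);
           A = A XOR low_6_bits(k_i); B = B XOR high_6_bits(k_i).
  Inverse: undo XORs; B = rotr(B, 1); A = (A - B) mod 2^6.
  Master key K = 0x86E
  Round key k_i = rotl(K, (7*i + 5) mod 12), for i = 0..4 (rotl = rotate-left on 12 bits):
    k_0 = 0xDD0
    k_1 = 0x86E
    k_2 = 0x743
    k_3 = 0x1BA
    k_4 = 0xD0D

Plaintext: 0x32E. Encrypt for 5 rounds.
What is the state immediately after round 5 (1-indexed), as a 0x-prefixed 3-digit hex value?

s_0 = plaintext = 0x32E
s_1 = Round(s_0, k_0) = 0xAAA
s_2 = Round(s_1, k_1) = 0xEB4
s_3 = Round(s_2, k_2) = 0xB74
s_4 = Round(s_3, k_3) = 0x6EF
s_5 = Round(s_4, k_4) = 0x1EB

0x1EB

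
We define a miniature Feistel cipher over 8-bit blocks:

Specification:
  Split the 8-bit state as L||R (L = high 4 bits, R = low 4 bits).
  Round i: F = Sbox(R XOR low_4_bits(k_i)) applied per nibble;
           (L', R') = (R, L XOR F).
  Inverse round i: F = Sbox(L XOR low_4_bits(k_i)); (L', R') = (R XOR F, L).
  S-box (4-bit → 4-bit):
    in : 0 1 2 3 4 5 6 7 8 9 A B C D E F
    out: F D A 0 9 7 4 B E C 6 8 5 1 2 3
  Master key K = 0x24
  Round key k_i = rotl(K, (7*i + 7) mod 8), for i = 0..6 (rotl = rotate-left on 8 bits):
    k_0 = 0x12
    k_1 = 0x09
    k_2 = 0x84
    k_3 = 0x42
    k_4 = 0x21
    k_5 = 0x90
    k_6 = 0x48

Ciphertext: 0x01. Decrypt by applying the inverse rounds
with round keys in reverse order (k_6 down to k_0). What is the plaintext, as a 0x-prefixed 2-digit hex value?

s_0 = ciphertext = 0x01
s_1 = InvRound(s_0, k_6) = 0xF0
s_2 = InvRound(s_1, k_5) = 0x3F
s_3 = InvRound(s_2, k_4) = 0x53
s_4 = InvRound(s_3, k_3) = 0x85
s_5 = InvRound(s_4, k_2) = 0x08
s_6 = InvRound(s_5, k_1) = 0x40
s_7 = InvRound(s_6, k_0) = 0x44

0x44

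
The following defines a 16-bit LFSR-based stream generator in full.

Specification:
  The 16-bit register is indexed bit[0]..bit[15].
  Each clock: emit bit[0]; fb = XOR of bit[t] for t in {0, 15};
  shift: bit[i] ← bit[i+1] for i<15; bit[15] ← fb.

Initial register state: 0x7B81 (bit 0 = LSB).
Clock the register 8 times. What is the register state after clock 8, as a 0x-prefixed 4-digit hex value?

0x7F7B

reg_0 = 0x7B81
clock 1: out=1, reg = 0xBDC0
clock 2: out=0, reg = 0xDEE0
clock 3: out=0, reg = 0xEF70
clock 4: out=0, reg = 0xF7B8
clock 5: out=0, reg = 0xFBDC
clock 6: out=0, reg = 0xFDEE
clock 7: out=0, reg = 0xFEF7
clock 8: out=1, reg = 0x7F7B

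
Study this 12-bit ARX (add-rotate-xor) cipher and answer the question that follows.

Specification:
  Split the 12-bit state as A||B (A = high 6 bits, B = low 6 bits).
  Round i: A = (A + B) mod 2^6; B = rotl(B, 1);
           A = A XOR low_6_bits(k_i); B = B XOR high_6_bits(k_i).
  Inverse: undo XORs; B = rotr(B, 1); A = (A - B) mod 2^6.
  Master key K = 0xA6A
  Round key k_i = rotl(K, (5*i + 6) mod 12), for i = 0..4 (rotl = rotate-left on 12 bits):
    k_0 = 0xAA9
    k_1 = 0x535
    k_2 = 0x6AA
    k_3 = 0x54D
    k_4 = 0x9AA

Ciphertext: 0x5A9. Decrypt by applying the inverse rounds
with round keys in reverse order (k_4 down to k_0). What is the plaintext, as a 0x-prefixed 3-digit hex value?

s_0 = ciphertext = 0x5A9
s_1 = InvRound(s_0, k_4) = 0x567
s_2 = InvRound(s_1, k_3) = 0xFD9
s_3 = InvRound(s_2, k_2) = 0xD21
s_4 = InvRound(s_3, k_1) = 0x1FA
s_5 = InvRound(s_4, k_0) = 0x988

0x988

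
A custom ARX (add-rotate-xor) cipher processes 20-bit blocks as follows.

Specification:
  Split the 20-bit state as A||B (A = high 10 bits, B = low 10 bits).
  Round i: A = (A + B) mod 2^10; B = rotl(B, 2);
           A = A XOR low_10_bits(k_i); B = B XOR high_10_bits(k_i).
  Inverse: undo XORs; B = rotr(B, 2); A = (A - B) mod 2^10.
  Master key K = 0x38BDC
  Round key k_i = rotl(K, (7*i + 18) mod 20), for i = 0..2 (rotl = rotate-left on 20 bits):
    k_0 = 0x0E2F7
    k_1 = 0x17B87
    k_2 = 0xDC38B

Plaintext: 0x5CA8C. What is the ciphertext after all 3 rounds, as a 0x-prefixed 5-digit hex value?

s_0 = plaintext = 0x5CA8C
s_1 = Round(s_0, k_0) = 0x4260A
s_2 = Round(s_1, k_1) = 0x25074
s_3 = Round(s_2, k_2) = 0xA0EA0

0xA0EA0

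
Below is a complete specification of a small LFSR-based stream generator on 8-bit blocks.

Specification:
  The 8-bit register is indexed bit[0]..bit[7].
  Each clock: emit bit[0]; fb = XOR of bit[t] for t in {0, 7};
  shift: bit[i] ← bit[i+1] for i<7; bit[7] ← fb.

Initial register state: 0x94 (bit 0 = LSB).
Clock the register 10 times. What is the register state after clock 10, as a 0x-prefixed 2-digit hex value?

reg_0 = 0x94
clock 1: out=0, reg = 0xCA
clock 2: out=0, reg = 0xE5
clock 3: out=1, reg = 0x72
clock 4: out=0, reg = 0x39
clock 5: out=1, reg = 0x9C
clock 6: out=0, reg = 0xCE
clock 7: out=0, reg = 0xE7
clock 8: out=1, reg = 0x73
clock 9: out=1, reg = 0xB9
clock 10: out=1, reg = 0x5C

0x5C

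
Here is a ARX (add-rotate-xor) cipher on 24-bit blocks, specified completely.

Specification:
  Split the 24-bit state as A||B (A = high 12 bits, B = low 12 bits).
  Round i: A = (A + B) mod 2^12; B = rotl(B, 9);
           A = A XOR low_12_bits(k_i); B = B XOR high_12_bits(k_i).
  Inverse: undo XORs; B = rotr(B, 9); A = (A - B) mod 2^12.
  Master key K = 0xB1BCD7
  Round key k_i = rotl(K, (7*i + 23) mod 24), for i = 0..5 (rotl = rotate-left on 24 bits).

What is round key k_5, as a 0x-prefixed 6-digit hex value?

K = 0xB1BCD7
k_0 = rotl(K, (7*0+23) mod 24) = rotl(K, 23) = 0xD8DE6B
k_1 = rotl(K, (7*1+23) mod 24) = rotl(K, 6) = 0x6F35EC
k_2 = rotl(K, (7*2+23) mod 24) = rotl(K, 13) = 0x9AF637
k_3 = rotl(K, (7*3+23) mod 24) = rotl(K, 20) = 0x7B1BCD
k_4 = rotl(K, (7*4+23) mod 24) = rotl(K, 3) = 0x8DE6BD
k_5 = rotl(K, (7*5+23) mod 24) = rotl(K, 10) = 0xF35EC6

0xF35EC6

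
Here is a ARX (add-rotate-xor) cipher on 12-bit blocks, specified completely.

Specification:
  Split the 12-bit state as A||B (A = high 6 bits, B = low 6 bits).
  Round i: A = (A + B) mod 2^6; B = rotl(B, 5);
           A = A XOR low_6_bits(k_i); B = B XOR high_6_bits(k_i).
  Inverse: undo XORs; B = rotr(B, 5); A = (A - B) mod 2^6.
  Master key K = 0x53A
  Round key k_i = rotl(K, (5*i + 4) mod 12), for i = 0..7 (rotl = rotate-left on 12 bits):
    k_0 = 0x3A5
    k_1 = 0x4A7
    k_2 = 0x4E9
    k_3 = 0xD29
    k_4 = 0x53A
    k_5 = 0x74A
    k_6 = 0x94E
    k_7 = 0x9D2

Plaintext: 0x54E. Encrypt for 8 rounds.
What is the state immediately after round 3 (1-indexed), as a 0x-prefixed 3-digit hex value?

s_0 = plaintext = 0x54E
s_1 = Round(s_0, k_0) = 0x189
s_2 = Round(s_1, k_1) = 0xA36
s_3 = Round(s_2, k_2) = 0xDC8
s_4 = Round(s_3, k_3) = 0x5B0
s_5 = Round(s_4, k_4) = 0xF0C
s_6 = Round(s_5, k_5) = 0x09B
s_7 = Round(s_6, k_6) = 0x4C8
s_8 = Round(s_7, k_7) = 0x263

0xDC8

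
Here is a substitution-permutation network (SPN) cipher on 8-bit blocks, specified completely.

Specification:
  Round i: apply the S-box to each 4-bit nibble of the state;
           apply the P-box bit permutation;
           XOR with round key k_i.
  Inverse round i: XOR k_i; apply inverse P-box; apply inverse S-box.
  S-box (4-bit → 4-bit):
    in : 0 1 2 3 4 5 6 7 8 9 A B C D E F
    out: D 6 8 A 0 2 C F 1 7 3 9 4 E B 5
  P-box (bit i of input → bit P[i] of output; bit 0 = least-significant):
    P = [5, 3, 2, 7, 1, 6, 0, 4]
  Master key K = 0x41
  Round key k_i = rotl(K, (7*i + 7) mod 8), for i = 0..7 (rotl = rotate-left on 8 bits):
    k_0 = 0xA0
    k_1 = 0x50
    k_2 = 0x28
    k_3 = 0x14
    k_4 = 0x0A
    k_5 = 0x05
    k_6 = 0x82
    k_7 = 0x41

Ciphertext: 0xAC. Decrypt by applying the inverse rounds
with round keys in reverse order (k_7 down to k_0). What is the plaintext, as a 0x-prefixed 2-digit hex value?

0x64

s_0 = ciphertext = 0xAC
s_1 = InvRound(s_0, k_7) = 0x17
s_2 = InvRound(s_1, k_6) = 0x66
s_3 = InvRound(s_2, k_5) = 0x98
s_4 = InvRound(s_3, k_4) = 0xB2
s_5 = InvRound(s_4, k_3) = 0x80
s_6 = InvRound(s_5, k_2) = 0x4E
s_7 = InvRound(s_6, k_1) = 0xB1
s_8 = InvRound(s_7, k_0) = 0x64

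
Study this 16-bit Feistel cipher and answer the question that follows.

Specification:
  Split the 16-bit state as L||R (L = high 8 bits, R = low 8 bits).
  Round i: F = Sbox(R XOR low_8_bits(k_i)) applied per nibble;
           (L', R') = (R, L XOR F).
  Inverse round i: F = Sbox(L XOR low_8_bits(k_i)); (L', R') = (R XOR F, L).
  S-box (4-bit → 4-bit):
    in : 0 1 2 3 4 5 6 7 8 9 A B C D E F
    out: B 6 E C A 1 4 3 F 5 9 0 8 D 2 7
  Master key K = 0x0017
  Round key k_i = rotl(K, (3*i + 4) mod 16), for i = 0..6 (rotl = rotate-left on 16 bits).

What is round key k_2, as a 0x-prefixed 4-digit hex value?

0x5C00

K = 0x0017
k_0 = rotl(K, (3*0+4) mod 16) = rotl(K, 4) = 0x0170
k_1 = rotl(K, (3*1+4) mod 16) = rotl(K, 7) = 0x0B80
k_2 = rotl(K, (3*2+4) mod 16) = rotl(K, 10) = 0x5C00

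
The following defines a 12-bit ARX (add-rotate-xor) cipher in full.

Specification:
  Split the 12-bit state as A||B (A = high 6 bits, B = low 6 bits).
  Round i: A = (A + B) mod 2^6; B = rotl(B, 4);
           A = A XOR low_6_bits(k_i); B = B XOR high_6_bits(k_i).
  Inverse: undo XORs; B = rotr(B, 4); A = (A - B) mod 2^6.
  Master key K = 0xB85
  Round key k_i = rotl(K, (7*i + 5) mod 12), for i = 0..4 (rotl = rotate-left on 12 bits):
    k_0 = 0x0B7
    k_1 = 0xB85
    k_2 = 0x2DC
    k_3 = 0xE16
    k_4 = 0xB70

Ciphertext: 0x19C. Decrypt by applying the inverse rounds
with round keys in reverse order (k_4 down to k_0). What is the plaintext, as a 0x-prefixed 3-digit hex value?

s_0 = ciphertext = 0x19C
s_1 = InvRound(s_0, k_4) = 0xBC7
s_2 = InvRound(s_1, k_3) = 0xEBF
s_3 = InvRound(s_2, k_2) = 0x4D3
s_4 = InvRound(s_3, k_1) = 0x7F7
s_5 = InvRound(s_4, k_0) = 0x457

0x457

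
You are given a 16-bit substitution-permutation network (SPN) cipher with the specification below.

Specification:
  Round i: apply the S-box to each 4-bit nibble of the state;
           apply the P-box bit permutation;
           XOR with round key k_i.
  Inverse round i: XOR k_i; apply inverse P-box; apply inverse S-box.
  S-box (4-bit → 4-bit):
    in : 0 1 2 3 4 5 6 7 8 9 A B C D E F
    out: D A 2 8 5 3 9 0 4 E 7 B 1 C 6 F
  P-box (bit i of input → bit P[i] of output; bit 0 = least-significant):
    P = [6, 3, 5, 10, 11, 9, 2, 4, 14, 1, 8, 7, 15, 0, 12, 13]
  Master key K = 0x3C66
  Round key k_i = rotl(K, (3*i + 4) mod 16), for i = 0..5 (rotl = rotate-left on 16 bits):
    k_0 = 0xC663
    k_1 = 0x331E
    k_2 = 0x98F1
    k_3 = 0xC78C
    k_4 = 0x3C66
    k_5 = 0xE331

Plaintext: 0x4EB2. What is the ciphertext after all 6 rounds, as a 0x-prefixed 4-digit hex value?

s_0 = plaintext = 0x4EB2
s_1 = Round(s_0, k_0) = 0x5D79
s_2 = Round(s_1, k_1) = 0xB6B7
s_3 = Round(s_2, k_2) = 0x7260
s_4 = Round(s_3, k_3) = 0xCBFE
s_5 = Round(s_4, k_4) = 0xF6D8
s_6 = Round(s_5, k_5) = 0x1384

0x1384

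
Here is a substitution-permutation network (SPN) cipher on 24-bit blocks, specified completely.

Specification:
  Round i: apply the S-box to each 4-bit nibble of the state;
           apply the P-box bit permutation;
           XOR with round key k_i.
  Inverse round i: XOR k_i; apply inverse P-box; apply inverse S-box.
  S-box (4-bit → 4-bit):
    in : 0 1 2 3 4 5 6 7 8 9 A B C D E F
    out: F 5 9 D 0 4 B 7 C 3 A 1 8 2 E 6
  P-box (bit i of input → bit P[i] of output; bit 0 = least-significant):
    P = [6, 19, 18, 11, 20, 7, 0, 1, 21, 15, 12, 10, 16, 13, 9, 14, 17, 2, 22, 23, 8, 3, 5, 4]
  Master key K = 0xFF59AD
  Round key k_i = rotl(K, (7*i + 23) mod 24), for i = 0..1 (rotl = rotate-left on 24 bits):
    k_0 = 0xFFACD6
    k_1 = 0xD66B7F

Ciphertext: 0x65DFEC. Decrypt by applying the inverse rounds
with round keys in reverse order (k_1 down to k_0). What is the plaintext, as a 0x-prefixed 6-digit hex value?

0xC49360

s_0 = ciphertext = 0x65DFEC
s_1 = InvRound(s_0, k_1) = 0xC29004
s_2 = InvRound(s_1, k_0) = 0xC49360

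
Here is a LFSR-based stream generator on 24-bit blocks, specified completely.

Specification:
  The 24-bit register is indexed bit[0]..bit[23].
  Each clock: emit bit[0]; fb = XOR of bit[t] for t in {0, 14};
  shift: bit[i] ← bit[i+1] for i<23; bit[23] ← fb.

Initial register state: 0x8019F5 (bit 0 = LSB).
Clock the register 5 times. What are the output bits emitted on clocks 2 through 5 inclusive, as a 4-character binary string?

reg_0 = 0x8019F5
clock 1: out=1, reg = 0xC00CFA
clock 2: out=0, reg = 0x60067D
clock 3: out=1, reg = 0xB0033E
clock 4: out=0, reg = 0x58019F
clock 5: out=1, reg = 0xAC00CF

0101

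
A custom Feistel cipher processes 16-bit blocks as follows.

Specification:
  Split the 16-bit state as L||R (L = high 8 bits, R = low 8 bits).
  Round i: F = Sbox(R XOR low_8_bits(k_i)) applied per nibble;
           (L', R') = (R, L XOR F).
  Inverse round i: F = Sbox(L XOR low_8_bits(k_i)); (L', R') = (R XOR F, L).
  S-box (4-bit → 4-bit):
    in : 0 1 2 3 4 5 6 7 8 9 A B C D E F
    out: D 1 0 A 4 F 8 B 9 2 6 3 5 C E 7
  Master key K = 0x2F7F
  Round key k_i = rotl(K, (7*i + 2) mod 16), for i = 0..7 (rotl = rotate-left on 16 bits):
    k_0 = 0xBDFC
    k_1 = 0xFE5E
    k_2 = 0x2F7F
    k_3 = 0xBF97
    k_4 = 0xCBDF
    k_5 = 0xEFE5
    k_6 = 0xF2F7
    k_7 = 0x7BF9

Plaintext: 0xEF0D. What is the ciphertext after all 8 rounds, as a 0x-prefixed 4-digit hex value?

s_0 = plaintext = 0xEF0D
s_1 = Round(s_0, k_0) = 0x0D9E
s_2 = Round(s_1, k_1) = 0x9E50
s_3 = Round(s_2, k_2) = 0x5099
s_4 = Round(s_3, k_3) = 0x998E
s_5 = Round(s_4, k_4) = 0x8E68
s_6 = Round(s_5, k_5) = 0x6812
s_7 = Round(s_6, k_6) = 0x1287
s_8 = Round(s_7, k_7) = 0x87AC

0x87AC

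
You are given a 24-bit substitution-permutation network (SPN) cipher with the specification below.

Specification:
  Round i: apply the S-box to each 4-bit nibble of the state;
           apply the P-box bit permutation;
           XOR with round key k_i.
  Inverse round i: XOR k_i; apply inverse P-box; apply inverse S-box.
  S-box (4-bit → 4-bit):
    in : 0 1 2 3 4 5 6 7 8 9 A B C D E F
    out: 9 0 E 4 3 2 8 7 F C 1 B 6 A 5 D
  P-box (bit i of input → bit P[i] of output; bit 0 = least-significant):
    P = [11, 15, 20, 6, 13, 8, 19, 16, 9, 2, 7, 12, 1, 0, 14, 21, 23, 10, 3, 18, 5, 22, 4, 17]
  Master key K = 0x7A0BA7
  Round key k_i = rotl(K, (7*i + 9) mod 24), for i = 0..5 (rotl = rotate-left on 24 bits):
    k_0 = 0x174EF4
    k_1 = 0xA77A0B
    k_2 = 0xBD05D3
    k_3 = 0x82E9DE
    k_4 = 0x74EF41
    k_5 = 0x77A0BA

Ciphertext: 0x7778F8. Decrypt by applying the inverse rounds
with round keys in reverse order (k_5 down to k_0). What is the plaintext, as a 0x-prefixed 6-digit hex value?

s_0 = ciphertext = 0x7778F8
s_1 = InvRound(s_0, k_5) = 0x11E61B
s_2 = InvRound(s_1, k_4) = 0xC901D0
s_3 = InvRound(s_2, k_3) = 0xD3E5F4
s_4 = InvRound(s_3, k_2) = 0xB685E5
s_5 = InvRound(s_4, k_1) = 0xACE8B8
s_6 = InvRound(s_5, k_0) = 0x6764F2

0x6764F2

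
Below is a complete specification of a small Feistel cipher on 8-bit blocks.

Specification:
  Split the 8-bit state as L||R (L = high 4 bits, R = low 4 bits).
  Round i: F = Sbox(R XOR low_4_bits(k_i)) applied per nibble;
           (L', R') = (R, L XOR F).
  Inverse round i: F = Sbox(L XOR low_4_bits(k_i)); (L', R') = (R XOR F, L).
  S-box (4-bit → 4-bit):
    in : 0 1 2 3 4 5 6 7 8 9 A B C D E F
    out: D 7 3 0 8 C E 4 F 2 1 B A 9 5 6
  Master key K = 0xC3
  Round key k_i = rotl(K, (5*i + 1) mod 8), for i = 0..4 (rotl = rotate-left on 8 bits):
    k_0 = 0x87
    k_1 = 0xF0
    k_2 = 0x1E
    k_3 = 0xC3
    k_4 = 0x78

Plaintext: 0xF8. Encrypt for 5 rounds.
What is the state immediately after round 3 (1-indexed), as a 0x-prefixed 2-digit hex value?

0xA1

s_0 = plaintext = 0xF8
s_1 = Round(s_0, k_0) = 0x89
s_2 = Round(s_1, k_1) = 0x9A
s_3 = Round(s_2, k_2) = 0xA1
s_4 = Round(s_3, k_3) = 0x19
s_5 = Round(s_4, k_4) = 0x96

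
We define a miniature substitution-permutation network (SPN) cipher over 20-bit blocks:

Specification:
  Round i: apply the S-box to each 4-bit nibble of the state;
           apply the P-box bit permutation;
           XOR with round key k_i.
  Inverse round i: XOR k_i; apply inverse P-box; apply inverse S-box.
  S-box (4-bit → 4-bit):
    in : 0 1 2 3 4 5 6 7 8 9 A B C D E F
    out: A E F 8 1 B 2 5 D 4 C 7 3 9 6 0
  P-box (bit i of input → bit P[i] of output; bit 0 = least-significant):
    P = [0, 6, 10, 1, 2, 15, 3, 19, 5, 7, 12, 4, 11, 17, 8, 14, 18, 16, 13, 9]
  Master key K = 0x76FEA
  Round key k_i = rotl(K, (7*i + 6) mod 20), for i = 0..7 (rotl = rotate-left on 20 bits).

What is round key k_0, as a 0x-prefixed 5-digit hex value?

K = 0x76FEA
k_0 = rotl(K, (7*0+6) mod 20) = rotl(K, 6) = 0xBFA9D

0xBFA9D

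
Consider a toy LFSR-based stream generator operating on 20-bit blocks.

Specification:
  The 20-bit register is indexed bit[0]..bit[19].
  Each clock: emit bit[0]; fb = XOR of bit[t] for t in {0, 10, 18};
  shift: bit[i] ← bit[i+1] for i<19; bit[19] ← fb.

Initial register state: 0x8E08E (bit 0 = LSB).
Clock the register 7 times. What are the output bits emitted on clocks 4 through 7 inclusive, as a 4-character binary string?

1000

reg_0 = 0x8E08E
clock 1: out=0, reg = 0x47047
clock 2: out=1, reg = 0x23823
clock 3: out=1, reg = 0x91C11
clock 4: out=1, reg = 0x48E08
clock 5: out=0, reg = 0x24704
clock 6: out=0, reg = 0x92382
clock 7: out=0, reg = 0x491C1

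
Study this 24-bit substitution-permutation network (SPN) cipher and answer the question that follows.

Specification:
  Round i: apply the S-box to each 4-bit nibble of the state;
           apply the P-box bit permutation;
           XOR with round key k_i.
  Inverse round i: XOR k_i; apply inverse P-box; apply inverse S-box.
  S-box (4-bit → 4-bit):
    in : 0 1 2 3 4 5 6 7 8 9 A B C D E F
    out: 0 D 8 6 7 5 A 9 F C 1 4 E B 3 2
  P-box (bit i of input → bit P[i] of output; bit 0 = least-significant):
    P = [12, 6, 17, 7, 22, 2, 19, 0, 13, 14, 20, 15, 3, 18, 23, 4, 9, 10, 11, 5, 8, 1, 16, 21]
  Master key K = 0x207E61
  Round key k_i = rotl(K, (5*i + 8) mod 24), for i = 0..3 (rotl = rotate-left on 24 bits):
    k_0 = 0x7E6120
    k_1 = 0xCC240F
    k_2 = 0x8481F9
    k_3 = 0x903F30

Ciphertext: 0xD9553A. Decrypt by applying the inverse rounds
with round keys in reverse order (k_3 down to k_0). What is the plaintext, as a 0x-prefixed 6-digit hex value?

0xE68556

s_0 = ciphertext = 0xD9553A
s_1 = InvRound(s_0, k_3) = 0x35AE50
s_2 = InvRound(s_1, k_2) = 0x185522
s_3 = InvRound(s_2, k_1) = 0xA244DA
s_4 = InvRound(s_3, k_0) = 0xE68556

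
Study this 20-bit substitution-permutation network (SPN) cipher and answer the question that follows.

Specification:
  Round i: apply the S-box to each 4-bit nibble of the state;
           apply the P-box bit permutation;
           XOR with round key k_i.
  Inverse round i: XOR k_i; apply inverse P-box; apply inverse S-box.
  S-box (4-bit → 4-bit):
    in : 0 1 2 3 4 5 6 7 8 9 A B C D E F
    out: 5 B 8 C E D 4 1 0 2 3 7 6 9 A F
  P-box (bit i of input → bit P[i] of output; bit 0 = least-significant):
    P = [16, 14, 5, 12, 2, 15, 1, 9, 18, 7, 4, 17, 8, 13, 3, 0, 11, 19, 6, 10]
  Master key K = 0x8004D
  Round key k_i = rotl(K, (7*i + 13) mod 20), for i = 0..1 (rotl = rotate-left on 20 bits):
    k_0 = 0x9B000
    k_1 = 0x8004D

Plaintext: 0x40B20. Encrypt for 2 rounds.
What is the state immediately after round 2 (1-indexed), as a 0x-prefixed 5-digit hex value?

s_0 = plaintext = 0x40B20
s_1 = Round(s_0, k_0) = 0x4B7F8
s_2 = Round(s_1, k_1) = 0x4A703

0x4A703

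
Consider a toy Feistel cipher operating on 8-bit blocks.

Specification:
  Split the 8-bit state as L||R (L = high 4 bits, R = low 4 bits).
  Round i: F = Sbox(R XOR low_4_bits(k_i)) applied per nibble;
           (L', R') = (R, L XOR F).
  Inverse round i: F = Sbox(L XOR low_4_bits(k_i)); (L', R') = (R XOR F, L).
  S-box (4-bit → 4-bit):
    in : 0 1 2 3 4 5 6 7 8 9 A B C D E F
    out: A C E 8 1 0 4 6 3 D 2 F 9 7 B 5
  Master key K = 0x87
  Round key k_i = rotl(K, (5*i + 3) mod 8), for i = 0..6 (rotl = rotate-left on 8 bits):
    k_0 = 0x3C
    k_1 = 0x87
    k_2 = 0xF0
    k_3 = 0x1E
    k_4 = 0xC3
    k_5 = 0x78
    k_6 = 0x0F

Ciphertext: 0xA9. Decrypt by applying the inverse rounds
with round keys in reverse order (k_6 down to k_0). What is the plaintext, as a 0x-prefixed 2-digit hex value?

0x41

s_0 = ciphertext = 0xA9
s_1 = InvRound(s_0, k_6) = 0x9A
s_2 = InvRound(s_1, k_5) = 0x69
s_3 = InvRound(s_2, k_4) = 0x96
s_4 = InvRound(s_3, k_3) = 0x09
s_5 = InvRound(s_4, k_2) = 0x30
s_6 = InvRound(s_5, k_1) = 0x13
s_7 = InvRound(s_6, k_0) = 0x41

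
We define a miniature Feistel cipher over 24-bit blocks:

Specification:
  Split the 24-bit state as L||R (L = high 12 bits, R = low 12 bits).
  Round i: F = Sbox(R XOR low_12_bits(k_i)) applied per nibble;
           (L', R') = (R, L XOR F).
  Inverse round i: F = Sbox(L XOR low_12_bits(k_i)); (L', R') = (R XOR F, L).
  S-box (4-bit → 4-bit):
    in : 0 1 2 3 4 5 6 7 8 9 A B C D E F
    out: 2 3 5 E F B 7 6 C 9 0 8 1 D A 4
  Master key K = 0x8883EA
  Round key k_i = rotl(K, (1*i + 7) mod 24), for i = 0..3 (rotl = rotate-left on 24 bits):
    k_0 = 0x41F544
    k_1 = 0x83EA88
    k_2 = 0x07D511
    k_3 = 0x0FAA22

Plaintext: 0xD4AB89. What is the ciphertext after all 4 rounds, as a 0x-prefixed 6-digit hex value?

s_0 = plaintext = 0xD4AB89
s_1 = Round(s_0, k_0) = 0xB89757
s_2 = Round(s_1, k_1) = 0x75765D
s_3 = Round(s_2, k_2) = 0x65D9A6
s_4 = Round(s_3, k_3) = 0x9A6892

0x9A6892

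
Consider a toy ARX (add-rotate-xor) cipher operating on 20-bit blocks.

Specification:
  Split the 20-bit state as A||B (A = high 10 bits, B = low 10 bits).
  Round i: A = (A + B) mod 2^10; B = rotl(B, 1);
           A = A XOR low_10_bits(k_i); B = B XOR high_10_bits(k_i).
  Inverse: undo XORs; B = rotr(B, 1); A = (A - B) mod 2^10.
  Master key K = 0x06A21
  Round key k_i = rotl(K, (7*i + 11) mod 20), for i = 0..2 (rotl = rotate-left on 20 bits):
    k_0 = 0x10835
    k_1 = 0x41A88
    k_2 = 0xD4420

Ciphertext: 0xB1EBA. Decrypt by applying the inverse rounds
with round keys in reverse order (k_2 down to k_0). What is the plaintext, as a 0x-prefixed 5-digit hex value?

s_0 = ciphertext = 0xB1EBA
s_1 = InvRound(s_0, k_2) = 0xFCAF5
s_2 = InvRound(s_1, k_1) = 0x607F9
s_3 = InvRound(s_2, k_0) = 0x75FDD

0x75FDD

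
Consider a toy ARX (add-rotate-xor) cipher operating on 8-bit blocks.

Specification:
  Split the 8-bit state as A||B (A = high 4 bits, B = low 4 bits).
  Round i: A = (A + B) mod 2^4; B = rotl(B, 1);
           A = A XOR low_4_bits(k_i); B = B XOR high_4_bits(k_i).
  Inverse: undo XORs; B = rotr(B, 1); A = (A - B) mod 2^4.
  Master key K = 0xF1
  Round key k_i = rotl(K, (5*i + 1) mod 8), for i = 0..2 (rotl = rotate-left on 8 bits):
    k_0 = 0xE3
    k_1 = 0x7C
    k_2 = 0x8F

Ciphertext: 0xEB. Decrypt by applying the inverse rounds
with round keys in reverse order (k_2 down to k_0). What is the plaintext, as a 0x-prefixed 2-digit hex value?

s_0 = ciphertext = 0xEB
s_1 = InvRound(s_0, k_2) = 0x89
s_2 = InvRound(s_1, k_1) = 0xD7
s_3 = InvRound(s_2, k_0) = 0x2C

0x2C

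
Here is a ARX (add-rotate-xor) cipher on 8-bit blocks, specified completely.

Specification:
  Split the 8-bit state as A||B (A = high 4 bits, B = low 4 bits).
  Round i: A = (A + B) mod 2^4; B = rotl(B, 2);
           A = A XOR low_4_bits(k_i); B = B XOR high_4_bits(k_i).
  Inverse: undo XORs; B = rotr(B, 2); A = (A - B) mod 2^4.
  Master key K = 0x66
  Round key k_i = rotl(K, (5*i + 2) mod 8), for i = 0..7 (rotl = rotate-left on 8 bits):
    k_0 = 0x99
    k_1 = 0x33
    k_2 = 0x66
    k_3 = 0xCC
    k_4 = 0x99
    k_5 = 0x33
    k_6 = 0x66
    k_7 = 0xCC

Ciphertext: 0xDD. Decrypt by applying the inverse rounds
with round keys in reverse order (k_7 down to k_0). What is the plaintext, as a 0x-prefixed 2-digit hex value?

0xFD

s_0 = ciphertext = 0xDD
s_1 = InvRound(s_0, k_7) = 0xD4
s_2 = InvRound(s_1, k_6) = 0x38
s_3 = InvRound(s_2, k_5) = 0x2E
s_4 = InvRound(s_3, k_4) = 0xED
s_5 = InvRound(s_4, k_3) = 0xE4
s_6 = InvRound(s_5, k_2) = 0x08
s_7 = InvRound(s_6, k_1) = 0x5E
s_8 = InvRound(s_7, k_0) = 0xFD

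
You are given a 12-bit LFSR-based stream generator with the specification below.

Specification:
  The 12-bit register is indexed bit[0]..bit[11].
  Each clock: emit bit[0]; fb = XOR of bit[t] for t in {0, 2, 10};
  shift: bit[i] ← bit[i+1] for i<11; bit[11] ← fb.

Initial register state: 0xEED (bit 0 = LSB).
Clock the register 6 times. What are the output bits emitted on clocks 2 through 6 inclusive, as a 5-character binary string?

reg_0 = 0xEED
clock 1: out=1, reg = 0xF76
clock 2: out=0, reg = 0x7BB
clock 3: out=1, reg = 0x3DD
clock 4: out=1, reg = 0x1EE
clock 5: out=0, reg = 0x8F7
clock 6: out=1, reg = 0x47B

01101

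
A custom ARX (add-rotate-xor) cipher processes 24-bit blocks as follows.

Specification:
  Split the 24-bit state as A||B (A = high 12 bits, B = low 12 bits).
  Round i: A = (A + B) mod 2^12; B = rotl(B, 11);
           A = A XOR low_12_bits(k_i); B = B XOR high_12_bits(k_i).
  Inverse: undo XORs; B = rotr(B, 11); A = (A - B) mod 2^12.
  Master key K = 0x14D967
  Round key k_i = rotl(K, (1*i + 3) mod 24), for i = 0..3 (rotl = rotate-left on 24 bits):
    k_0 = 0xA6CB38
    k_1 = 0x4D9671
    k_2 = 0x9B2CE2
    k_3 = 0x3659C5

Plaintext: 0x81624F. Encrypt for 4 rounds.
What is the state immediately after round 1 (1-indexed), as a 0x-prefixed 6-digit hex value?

0x15D34B

s_0 = plaintext = 0x81624F
s_1 = Round(s_0, k_0) = 0x15D34B
s_2 = Round(s_1, k_1) = 0x2D9D7C
s_3 = Round(s_2, k_2) = 0xCB7F0C
s_4 = Round(s_3, k_3) = 0x2064E3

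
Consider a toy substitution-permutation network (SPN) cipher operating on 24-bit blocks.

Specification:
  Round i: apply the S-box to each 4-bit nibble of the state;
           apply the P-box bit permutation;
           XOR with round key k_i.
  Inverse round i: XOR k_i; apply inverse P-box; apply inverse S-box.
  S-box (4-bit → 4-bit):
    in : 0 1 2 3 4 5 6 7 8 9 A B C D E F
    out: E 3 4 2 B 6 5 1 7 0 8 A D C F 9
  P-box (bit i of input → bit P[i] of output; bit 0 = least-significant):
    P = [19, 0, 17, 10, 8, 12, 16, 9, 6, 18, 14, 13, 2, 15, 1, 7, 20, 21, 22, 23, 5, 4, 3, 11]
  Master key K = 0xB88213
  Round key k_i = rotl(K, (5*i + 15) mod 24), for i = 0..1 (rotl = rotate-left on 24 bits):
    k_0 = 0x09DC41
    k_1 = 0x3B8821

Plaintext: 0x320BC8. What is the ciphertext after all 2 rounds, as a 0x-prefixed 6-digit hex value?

s_0 = plaintext = 0x320BC8
s_1 = Round(s_0, k_0) = 0x467FD2
s_2 = Round(s_1, k_1) = 0x68A255

0x68A255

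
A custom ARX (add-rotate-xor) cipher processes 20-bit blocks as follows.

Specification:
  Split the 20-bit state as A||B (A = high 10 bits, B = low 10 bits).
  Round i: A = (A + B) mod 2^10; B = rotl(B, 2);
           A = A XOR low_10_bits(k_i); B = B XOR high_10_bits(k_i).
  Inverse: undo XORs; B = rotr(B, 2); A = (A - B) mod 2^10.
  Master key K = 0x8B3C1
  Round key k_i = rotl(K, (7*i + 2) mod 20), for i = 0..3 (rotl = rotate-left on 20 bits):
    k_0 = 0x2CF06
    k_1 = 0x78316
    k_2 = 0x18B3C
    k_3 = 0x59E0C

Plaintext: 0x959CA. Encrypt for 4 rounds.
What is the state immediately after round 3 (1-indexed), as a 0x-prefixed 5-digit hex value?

0x9764D

s_0 = plaintext = 0x959CA
s_1 = Round(s_0, k_0) = 0xC9B9A
s_2 = Round(s_1, k_1) = 0x75B8B
s_3 = Round(s_2, k_2) = 0x9764D
s_4 = Round(s_3, k_3) = 0xA9851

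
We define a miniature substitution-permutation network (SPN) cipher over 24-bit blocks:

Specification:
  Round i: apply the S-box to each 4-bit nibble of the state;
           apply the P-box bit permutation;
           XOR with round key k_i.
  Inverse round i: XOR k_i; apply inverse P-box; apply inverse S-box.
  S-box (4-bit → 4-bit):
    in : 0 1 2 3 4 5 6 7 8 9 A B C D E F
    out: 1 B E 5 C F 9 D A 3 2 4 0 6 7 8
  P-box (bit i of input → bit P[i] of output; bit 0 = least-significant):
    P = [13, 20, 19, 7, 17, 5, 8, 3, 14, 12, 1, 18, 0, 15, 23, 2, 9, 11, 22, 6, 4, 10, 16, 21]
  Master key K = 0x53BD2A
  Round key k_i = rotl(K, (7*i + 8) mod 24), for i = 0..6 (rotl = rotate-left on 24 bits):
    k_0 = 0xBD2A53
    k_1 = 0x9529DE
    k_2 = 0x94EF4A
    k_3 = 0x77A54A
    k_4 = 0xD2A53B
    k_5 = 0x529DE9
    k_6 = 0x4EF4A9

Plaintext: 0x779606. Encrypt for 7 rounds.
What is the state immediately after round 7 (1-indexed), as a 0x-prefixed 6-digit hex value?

0x64F35A

s_0 = plaintext = 0x779606
s_1 = Round(s_0, k_0) = 0xDAC882
s_2 = Round(s_1, k_1) = 0x883576
s_3 = Round(s_2, k_2) = 0x329281
s_4 = Round(s_3, k_3) = 0x221DB1
s_5 = Round(s_4, k_4) = 0xA318FC
s_6 = Round(s_5, k_5) = 0x160BE4
s_7 = Round(s_6, k_6) = 0x64F35A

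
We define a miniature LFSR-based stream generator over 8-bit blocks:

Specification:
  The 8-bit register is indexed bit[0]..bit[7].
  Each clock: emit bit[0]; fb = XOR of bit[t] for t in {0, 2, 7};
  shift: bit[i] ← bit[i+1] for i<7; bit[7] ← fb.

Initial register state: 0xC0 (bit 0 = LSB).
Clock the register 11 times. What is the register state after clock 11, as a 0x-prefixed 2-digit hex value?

reg_0 = 0xC0
clock 1: out=0, reg = 0xE0
clock 2: out=0, reg = 0xF0
clock 3: out=0, reg = 0xF8
clock 4: out=0, reg = 0xFC
clock 5: out=0, reg = 0x7E
clock 6: out=0, reg = 0xBF
clock 7: out=1, reg = 0xDF
clock 8: out=1, reg = 0xEF
clock 9: out=1, reg = 0xF7
clock 10: out=1, reg = 0xFB
clock 11: out=1, reg = 0x7D

0x7D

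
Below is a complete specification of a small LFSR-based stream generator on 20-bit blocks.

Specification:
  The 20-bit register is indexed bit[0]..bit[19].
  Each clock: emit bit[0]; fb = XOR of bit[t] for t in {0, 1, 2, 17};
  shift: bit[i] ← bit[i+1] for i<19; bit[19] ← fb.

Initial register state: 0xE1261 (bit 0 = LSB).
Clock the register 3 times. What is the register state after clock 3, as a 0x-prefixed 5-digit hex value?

reg_0 = 0xE1261
clock 1: out=1, reg = 0x70930
clock 2: out=0, reg = 0xB8498
clock 3: out=0, reg = 0xDC24C

0xDC24C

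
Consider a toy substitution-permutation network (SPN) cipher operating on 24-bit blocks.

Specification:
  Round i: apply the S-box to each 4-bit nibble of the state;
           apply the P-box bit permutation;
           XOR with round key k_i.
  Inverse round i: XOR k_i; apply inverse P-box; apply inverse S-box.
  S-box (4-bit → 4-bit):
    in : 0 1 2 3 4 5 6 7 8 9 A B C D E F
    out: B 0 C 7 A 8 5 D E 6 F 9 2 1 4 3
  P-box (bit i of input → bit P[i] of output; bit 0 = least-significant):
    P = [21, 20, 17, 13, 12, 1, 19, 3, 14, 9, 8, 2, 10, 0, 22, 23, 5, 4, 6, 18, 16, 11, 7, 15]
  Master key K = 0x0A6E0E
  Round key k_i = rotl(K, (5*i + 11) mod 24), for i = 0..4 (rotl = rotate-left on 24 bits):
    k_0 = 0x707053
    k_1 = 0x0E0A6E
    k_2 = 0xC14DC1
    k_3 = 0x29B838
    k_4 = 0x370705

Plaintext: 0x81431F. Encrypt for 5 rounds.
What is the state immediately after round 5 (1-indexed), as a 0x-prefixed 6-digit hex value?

s_0 = plaintext = 0x81431F
s_1 = Round(s_0, k_0) = 0xC0BBD2
s_2 = Round(s_1, k_1) = 0x88765A
s_3 = Round(s_2, k_2) = 0x37A019
s_4 = Round(s_3, k_3) = 0xFEF6DD
s_5 = Round(s_4, k_4) = 0x165A44

0x165A44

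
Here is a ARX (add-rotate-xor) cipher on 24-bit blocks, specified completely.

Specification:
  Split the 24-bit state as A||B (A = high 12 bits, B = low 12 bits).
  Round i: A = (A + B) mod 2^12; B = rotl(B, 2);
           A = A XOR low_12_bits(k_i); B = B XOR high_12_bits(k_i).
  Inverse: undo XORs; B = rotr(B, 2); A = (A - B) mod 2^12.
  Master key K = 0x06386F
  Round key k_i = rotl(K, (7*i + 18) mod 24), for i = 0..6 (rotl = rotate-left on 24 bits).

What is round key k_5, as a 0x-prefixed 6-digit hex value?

0xC70DE0

K = 0x06386F
k_0 = rotl(K, (7*0+18) mod 24) = rotl(K, 18) = 0xBC18E1
k_1 = rotl(K, (7*1+18) mod 24) = rotl(K, 1) = 0x0C70DE
k_2 = rotl(K, (7*2+18) mod 24) = rotl(K, 8) = 0x386F06
k_3 = rotl(K, (7*3+18) mod 24) = rotl(K, 15) = 0x37831C
k_4 = rotl(K, (7*4+18) mod 24) = rotl(K, 22) = 0xC18E1B
k_5 = rotl(K, (7*5+18) mod 24) = rotl(K, 5) = 0xC70DE0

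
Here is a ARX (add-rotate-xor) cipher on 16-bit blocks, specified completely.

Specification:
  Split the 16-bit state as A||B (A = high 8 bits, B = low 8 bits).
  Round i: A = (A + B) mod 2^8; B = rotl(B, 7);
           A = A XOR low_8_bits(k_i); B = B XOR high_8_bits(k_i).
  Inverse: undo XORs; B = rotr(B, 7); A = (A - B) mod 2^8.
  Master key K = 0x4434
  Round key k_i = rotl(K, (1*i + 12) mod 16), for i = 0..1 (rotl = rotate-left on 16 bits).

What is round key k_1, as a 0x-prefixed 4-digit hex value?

K = 0x4434
k_0 = rotl(K, (1*0+12) mod 16) = rotl(K, 12) = 0x4443
k_1 = rotl(K, (1*1+12) mod 16) = rotl(K, 13) = 0x8886

0x8886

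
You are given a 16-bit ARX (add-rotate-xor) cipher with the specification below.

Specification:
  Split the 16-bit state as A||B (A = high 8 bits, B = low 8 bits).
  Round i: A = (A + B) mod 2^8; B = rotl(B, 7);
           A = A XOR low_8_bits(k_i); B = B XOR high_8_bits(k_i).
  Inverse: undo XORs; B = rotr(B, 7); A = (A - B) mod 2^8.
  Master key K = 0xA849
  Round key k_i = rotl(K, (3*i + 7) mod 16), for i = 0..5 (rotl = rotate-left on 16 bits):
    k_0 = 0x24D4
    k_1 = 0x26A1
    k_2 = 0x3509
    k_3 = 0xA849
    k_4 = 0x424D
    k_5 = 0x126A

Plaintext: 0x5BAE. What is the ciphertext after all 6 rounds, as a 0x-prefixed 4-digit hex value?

s_0 = plaintext = 0x5BAE
s_1 = Round(s_0, k_0) = 0xDD73
s_2 = Round(s_1, k_1) = 0xF19F
s_3 = Round(s_2, k_2) = 0x99FA
s_4 = Round(s_3, k_3) = 0xDAD5
s_5 = Round(s_4, k_4) = 0xE2A8
s_6 = Round(s_5, k_5) = 0xE046

0xE046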